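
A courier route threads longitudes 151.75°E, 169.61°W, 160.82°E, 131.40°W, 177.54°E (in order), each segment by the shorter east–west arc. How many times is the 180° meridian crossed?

4

Leg 1: +151.75° → -169.61°, shortest Δλ = 38.64° (east) — crosses 180°.
Leg 2: -169.61° → +160.82°, shortest Δλ = -29.57° (west) — crosses 180°.
Leg 3: +160.82° → -131.40°, shortest Δλ = 67.78° (east) — crosses 180°.
Leg 4: -131.40° → +177.54°, shortest Δλ = -51.06° (west) — crosses 180°.
Total crossings: 4.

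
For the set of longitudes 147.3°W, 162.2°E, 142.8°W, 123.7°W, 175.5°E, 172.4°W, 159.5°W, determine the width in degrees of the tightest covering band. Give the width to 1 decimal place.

Sort the longitudes: -172.4°, -159.5°, -147.3°, -142.8°, -123.7°, +162.2°, +175.5°.
Eastward gaps between consecutive values (wrapping around): 12.9°, 12.2°, 4.5°, 19.1°, 285.9°, 13.3°, 12.1°.
Largest gap = 285.9° ⇒ minimal covering band is its complement: 360° − 285.9° = 74.1°.
Band runs from +162.2° eastward to -123.7°, crossing the antimeridian.

74.1°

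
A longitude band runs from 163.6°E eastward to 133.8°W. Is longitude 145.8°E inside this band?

No

Band width going east from +163.6° to -133.8°: ((-133.8 − 163.6) mod 360) = 62.6°.
Offset of +145.8° east of the west edge: ((145.8 − 163.6) mod 360) = 342.2°.
342.2° > 62.6° ⇒ outside.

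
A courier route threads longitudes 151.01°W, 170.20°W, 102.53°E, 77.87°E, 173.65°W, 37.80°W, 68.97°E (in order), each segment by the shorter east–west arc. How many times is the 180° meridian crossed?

2

Leg 1: -151.01° → -170.20°, shortest Δλ = -19.19° (west) — does not cross 180°.
Leg 2: -170.20° → +102.53°, shortest Δλ = -87.27° (west) — crosses 180°.
Leg 3: +102.53° → +77.87°, shortest Δλ = -24.66° (west) — does not cross 180°.
Leg 4: +77.87° → -173.65°, shortest Δλ = 108.48° (east) — crosses 180°.
Leg 5: -173.65° → -37.80°, shortest Δλ = 135.85° (east) — does not cross 180°.
Leg 6: -37.80° → +68.97°, shortest Δλ = 106.77° (east) — does not cross 180°.
Total crossings: 2.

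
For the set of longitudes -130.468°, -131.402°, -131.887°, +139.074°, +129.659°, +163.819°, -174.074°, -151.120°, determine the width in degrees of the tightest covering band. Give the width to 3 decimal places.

Sort the longitudes: -174.074°, -151.120°, -131.887°, -131.402°, -130.468°, +129.659°, +139.074°, +163.819°.
Eastward gaps between consecutive values (wrapping around): 22.954°, 19.233°, 0.485°, 0.934°, 260.127°, 9.415°, 24.745°, 22.107°.
Largest gap = 260.127° ⇒ minimal covering band is its complement: 360° − 260.127° = 99.873°.
Band runs from +129.659° eastward to -130.468°, crossing the antimeridian.

99.873°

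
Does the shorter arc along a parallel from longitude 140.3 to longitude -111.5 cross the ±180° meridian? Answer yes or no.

Yes

Naïve |-111.5 − 140.3| = 251.8° > 180°, so the shorter arc goes the other way round — across 180°.
Signed shortest Δλ = ((-111.5 − 140.3 + 180) mod 360) − 180 = 108.2°.
Going east by 108.2° from +140.3° passes through 180° before reaching -111.5°.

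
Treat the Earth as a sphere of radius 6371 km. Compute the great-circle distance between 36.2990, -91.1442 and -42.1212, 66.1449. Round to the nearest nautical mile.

Δλ = 66.1449 − -91.1442 = 157.2891°.
Δφ = -42.1212 − 36.2990 = -78.4202°.
a = sin²(Δφ/2) + cos φ₁ · cos φ₂ · sin²(Δλ/2) = 0.974246.
c = 2·atan2(√a, √(1−a)) = 2.81924 rad → d = 6371·c ≈ 17961.36 km ≈ 9698.36 nmi.

9698 nmi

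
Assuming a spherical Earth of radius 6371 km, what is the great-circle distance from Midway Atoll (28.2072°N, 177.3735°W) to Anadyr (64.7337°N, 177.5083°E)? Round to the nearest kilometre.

4078 km

Δλ = 177.5083 − -177.3735 = 354.8818°; wrapped into (−180°, 180°]: -5.1182°.
Δφ = 64.7337 − 28.2072 = 36.5265°.
a = sin²(Δφ/2) + cos φ₁ · cos φ₂ · sin²(Δλ/2) = 0.098959.
c = 2·atan2(√a, √(1−a)) = 0.64002 rad → d = 6371·c ≈ 4077.59 km.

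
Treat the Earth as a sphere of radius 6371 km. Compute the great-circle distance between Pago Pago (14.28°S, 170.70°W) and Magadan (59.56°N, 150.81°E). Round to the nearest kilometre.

8909 km

Δλ = 150.81 − -170.70 = 321.51°; wrapped into (−180°, 180°]: -38.49°.
Δφ = 59.56 − -14.28 = 73.84°.
a = sin²(Δφ/2) + cos φ₁ · cos φ₂ · sin²(Δλ/2) = 0.414181.
c = 2·atan2(√a, √(1−a)) = 1.39830 rad → d = 6371·c ≈ 8908.59 km.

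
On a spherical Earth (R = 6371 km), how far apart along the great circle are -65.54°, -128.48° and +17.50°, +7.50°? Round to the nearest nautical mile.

Δλ = 7.50 − -128.48 = 135.98°.
Δφ = 17.50 − -65.54 = 83.04°.
a = sin²(Δφ/2) + cos φ₁ · cos φ₂ · sin²(Δλ/2) = 0.778842.
c = 2·atan2(√a, √(1−a)) = 2.16239 rad → d = 6371·c ≈ 13776.59 km ≈ 7438.76 nmi.

7439 nmi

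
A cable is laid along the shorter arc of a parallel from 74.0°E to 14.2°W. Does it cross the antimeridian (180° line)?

No

Signed shortest Δλ = ((-14.2 − 74.0 + 180) mod 360) − 180 = -88.2°.
Going west by 88.2° from +74.0° reaches -14.2° without touching 180°.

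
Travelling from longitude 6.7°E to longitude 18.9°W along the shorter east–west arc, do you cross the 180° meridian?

Signed shortest Δλ = ((-18.9 − 6.7 + 180) mod 360) − 180 = -25.6°.
Going west by 25.6° from +6.7° reaches -18.9° without touching 180°.

No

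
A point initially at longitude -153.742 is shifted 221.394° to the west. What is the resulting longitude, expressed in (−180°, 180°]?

Start at -153.742°; shift −221.394° → -375.136°.
-375.136° lies outside (−180°, 180°]; add 360° → -15.136°.

-15.136°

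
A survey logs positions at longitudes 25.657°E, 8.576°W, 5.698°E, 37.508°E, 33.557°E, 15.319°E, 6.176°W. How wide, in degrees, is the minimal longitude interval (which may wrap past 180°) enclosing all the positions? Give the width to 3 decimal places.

46.084°

Sort the longitudes: -8.576°, -6.176°, +5.698°, +15.319°, +25.657°, +33.557°, +37.508°.
Eastward gaps between consecutive values (wrapping around): 2.400°, 11.874°, 9.621°, 10.338°, 7.900°, 3.951°, 313.916°.
Largest gap = 313.916° ⇒ minimal covering band is its complement: 360° − 313.916° = 46.084°.
Band runs from -8.576° eastward to +37.508°.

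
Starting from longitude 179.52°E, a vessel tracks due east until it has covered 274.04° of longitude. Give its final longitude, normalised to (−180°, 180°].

93.56°E

Start at +179.52°; shift +274.04° → +453.56°.
+453.56° lies outside (−180°, 180°]; subtract 360° → +93.56°.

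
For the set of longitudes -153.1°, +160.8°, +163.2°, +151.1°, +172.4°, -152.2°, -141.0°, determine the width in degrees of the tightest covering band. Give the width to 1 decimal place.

67.9°

Sort the longitudes: -153.1°, -152.2°, -141.0°, +151.1°, +160.8°, +163.2°, +172.4°.
Eastward gaps between consecutive values (wrapping around): 0.9°, 11.2°, 292.1°, 9.7°, 2.4°, 9.2°, 34.5°.
Largest gap = 292.1° ⇒ minimal covering band is its complement: 360° − 292.1° = 67.9°.
Band runs from +151.1° eastward to -141.0°, crossing the antimeridian.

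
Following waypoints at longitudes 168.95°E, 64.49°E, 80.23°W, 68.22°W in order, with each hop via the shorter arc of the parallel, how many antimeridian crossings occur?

0

Leg 1: +168.95° → +64.49°, shortest Δλ = -104.46° (west) — does not cross 180°.
Leg 2: +64.49° → -80.23°, shortest Δλ = -144.72° (west) — does not cross 180°.
Leg 3: -80.23° → -68.22°, shortest Δλ = 12.01° (east) — does not cross 180°.
Total crossings: 0.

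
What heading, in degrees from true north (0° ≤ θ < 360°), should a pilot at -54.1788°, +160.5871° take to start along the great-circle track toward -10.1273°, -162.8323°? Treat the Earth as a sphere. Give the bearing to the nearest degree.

Δλ = -162.8323 − 160.5871 = -323.4194°; wrapped into (−180°, 180°]: 36.5806°.
θ = atan2( sin Δλ · cos φ₂ , cos φ₁ · sin φ₂ − sin φ₁ · cos φ₂ · cos Δλ )
  = atan2(0.58667, 0.53807) = 47.474° → normalised to [0°, 360°): 47.474°.

47°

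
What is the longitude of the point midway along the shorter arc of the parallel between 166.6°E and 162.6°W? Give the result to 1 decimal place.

178.0°W

Signed shortest Δλ from +166.6° to -162.6° is +30.8°.
Midpoint longitude = +166.6° + (+30.8°)/2 = +166.6° + 15.4° = +182.0°.
Normalise into (−180°, 180°]: -178.0°.
(The naïve average (+166.6 + -162.6)/2 = 2.0° is on the wrong side of the globe.)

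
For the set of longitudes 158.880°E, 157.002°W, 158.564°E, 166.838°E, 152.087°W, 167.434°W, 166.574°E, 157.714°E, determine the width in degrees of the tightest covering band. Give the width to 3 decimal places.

50.199°

Sort the longitudes: -167.434°, -157.002°, -152.087°, +157.714°, +158.564°, +158.880°, +166.574°, +166.838°.
Eastward gaps between consecutive values (wrapping around): 10.432°, 4.915°, 309.801°, 0.850°, 0.316°, 7.694°, 0.264°, 25.728°.
Largest gap = 309.801° ⇒ minimal covering band is its complement: 360° − 309.801° = 50.199°.
Band runs from +157.714° eastward to -152.087°, crossing the antimeridian.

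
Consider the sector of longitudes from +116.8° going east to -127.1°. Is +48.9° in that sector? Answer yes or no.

No

Band width going east from +116.8° to -127.1°: ((-127.1 − 116.8) mod 360) = 116.1°.
Offset of +48.9° east of the west edge: ((48.9 − 116.8) mod 360) = 292.1°.
292.1° > 116.1° ⇒ outside.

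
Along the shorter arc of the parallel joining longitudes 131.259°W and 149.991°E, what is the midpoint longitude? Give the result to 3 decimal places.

170.634°W

Signed shortest Δλ from -131.259° to +149.991° is -78.750°.
Midpoint longitude = -131.259° + (-78.750°)/2 = -131.259° − 39.375° = -170.634°.
(The naïve average (-131.259 + +149.991)/2 = 9.366° is on the wrong side of the globe.)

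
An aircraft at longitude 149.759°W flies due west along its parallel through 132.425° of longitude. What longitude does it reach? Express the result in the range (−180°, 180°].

Start at -149.759°; shift −132.425° → -282.184°.
-282.184° lies outside (−180°, 180°]; add 360° → +77.816°.

77.816°E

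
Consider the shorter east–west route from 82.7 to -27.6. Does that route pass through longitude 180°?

No

Signed shortest Δλ = ((-27.6 − 82.7 + 180) mod 360) − 180 = -110.3°.
Going west by 110.3° from +82.7° reaches -27.6° without touching 180°.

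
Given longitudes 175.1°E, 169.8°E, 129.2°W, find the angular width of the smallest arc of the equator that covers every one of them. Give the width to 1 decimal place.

Sort the longitudes: -129.2°, +169.8°, +175.1°.
Eastward gaps between consecutive values (wrapping around): 299.0°, 5.3°, 55.7°.
Largest gap = 299.0° ⇒ minimal covering band is its complement: 360° − 299.0° = 61.0°.
Band runs from +169.8° eastward to -129.2°, crossing the antimeridian.

61.0°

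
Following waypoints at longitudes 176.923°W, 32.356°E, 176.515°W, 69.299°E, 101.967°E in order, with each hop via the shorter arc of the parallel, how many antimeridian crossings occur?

Leg 1: -176.923° → +32.356°, shortest Δλ = -150.721° (west) — crosses 180°.
Leg 2: +32.356° → -176.515°, shortest Δλ = 151.129° (east) — crosses 180°.
Leg 3: -176.515° → +69.299°, shortest Δλ = -114.186° (west) — crosses 180°.
Leg 4: +69.299° → +101.967°, shortest Δλ = 32.668° (east) — does not cross 180°.
Total crossings: 3.

3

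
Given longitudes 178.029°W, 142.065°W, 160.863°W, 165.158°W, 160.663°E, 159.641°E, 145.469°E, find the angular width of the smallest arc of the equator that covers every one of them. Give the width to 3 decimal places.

Sort the longitudes: -178.029°, -165.158°, -160.863°, -142.065°, +145.469°, +159.641°, +160.663°.
Eastward gaps between consecutive values (wrapping around): 12.871°, 4.295°, 18.798°, 287.534°, 14.172°, 1.022°, 21.308°.
Largest gap = 287.534° ⇒ minimal covering band is its complement: 360° − 287.534° = 72.466°.
Band runs from +145.469° eastward to -142.065°, crossing the antimeridian.

72.466°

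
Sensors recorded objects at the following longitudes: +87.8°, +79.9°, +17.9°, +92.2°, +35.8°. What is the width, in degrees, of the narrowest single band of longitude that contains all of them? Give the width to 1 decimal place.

Sort the longitudes: +17.9°, +35.8°, +79.9°, +87.8°, +92.2°.
Eastward gaps between consecutive values (wrapping around): 17.9°, 44.1°, 7.9°, 4.4°, 285.7°.
Largest gap = 285.7° ⇒ minimal covering band is its complement: 360° − 285.7° = 74.3°.
Band runs from +17.9° eastward to +92.2°.

74.3°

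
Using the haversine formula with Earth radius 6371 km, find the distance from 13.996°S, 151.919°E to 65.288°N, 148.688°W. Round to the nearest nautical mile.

Δλ = -148.688 − 151.919 = -300.607°; wrapped into (−180°, 180°]: 59.393°.
Δφ = 65.288 − -13.996 = 79.284°.
a = sin²(Δφ/2) + cos φ₁ · cos φ₂ · sin²(Δλ/2) = 0.506586.
c = 2·atan2(√a, √(1−a)) = 1.58397 rad → d = 6371·c ≈ 10091.46 km ≈ 5448.95 nmi.

5449 nmi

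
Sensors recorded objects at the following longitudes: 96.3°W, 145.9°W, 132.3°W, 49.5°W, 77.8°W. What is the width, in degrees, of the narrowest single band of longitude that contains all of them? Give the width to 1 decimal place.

Sort the longitudes: -145.9°, -132.3°, -96.3°, -77.8°, -49.5°.
Eastward gaps between consecutive values (wrapping around): 13.6°, 36.0°, 18.5°, 28.3°, 263.6°.
Largest gap = 263.6° ⇒ minimal covering band is its complement: 360° − 263.6° = 96.4°.
Band runs from -145.9° eastward to -49.5°.

96.4°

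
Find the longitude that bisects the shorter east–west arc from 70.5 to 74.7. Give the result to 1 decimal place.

+72.6°

Signed shortest Δλ from +70.5° to +74.7° is +4.2°.
Midpoint longitude = +70.5° + (+4.2°)/2 = +70.5° + 2.1° = +72.6°.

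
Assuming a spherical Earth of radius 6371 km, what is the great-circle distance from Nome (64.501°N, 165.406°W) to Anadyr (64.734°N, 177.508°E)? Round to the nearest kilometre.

Δλ = 177.508 − -165.406 = 342.914°; wrapped into (−180°, 180°]: -17.086°.
Δφ = 64.734 − 64.501 = 0.233°.
a = sin²(Δφ/2) + cos φ₁ · cos φ₂ · sin²(Δλ/2) = 0.004059.
c = 2·atan2(√a, √(1−a)) = 0.12751 rad → d = 6371·c ≈ 812.34 km.

812 km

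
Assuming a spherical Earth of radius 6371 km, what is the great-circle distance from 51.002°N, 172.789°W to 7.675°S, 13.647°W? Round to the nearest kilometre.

Δλ = -13.647 − -172.789 = 159.142°.
Δφ = -7.675 − 51.002 = -58.677°.
a = sin²(Δφ/2) + cos φ₁ · cos φ₂ · sin²(Δλ/2) = 0.843289.
c = 2·atan2(√a, √(1−a)) = 2.32757 rad → d = 6371·c ≈ 14828.94 km.

14829 km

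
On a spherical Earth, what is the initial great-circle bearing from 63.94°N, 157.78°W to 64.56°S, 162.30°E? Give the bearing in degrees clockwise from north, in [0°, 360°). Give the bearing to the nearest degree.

202°

Δλ = 162.30 − -157.78 = 320.08°; wrapped into (−180°, 180°]: -39.92°.
θ = atan2( sin Δλ · cos φ₂ , cos φ₁ · sin φ₂ − sin φ₁ · cos φ₂ · cos Δλ )
  = atan2(-0.27566, -0.69267) = -158.299° → normalised to [0°, 360°): 201.701°.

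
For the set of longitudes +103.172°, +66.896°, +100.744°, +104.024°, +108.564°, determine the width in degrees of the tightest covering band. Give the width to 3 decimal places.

41.668°

Sort the longitudes: +66.896°, +100.744°, +103.172°, +104.024°, +108.564°.
Eastward gaps between consecutive values (wrapping around): 33.848°, 2.428°, 0.852°, 4.540°, 318.332°.
Largest gap = 318.332° ⇒ minimal covering band is its complement: 360° − 318.332° = 41.668°.
Band runs from +66.896° eastward to +108.564°.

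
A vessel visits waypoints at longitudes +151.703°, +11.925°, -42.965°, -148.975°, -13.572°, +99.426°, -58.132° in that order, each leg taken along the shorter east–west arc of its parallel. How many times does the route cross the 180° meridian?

Leg 1: +151.703° → +11.925°, shortest Δλ = -139.778° (west) — does not cross 180°.
Leg 2: +11.925° → -42.965°, shortest Δλ = -54.89° (west) — does not cross 180°.
Leg 3: -42.965° → -148.975°, shortest Δλ = -106.01° (west) — does not cross 180°.
Leg 4: -148.975° → -13.572°, shortest Δλ = 135.403° (east) — does not cross 180°.
Leg 5: -13.572° → +99.426°, shortest Δλ = 112.998° (east) — does not cross 180°.
Leg 6: +99.426° → -58.132°, shortest Δλ = -157.558° (west) — does not cross 180°.
Total crossings: 0.

0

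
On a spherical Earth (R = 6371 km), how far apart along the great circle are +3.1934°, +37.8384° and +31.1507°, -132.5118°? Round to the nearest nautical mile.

8673 nmi

Δλ = -132.5118 − 37.8384 = -170.3502°.
Δφ = 31.1507 − 3.1934 = 27.9573°.
a = sin²(Δφ/2) + cos φ₁ · cos φ₂ · sin²(Δλ/2) = 0.906787.
c = 2·atan2(√a, √(1−a)) = 2.52107 rad → d = 6371·c ≈ 16061.73 km ≈ 8672.64 nmi.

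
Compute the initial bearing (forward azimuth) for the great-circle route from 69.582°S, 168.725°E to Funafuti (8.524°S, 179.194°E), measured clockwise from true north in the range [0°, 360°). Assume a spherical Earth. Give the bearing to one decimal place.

Δλ = 179.194 − 168.725 = 10.469°.
θ = atan2( sin Δλ · cos φ₂ , cos φ₁ · sin φ₂ − sin φ₁ · cos φ₂ · cos Δλ )
  = atan2(0.17970, 0.85968) = 11.806° → normalised to [0°, 360°): 11.806°.

11.8°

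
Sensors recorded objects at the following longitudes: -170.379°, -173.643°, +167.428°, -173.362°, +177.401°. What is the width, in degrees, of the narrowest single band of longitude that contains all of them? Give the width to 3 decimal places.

22.193°

Sort the longitudes: -173.643°, -173.362°, -170.379°, +167.428°, +177.401°.
Eastward gaps between consecutive values (wrapping around): 0.281°, 2.983°, 337.807°, 9.973°, 8.956°.
Largest gap = 337.807° ⇒ minimal covering band is its complement: 360° − 337.807° = 22.193°.
Band runs from +167.428° eastward to -170.379°, crossing the antimeridian.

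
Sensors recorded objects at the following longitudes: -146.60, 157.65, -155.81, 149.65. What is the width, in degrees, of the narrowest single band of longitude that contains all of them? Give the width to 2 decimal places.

Sort the longitudes: -155.81°, -146.60°, +149.65°, +157.65°.
Eastward gaps between consecutive values (wrapping around): 9.21°, 296.25°, 8.00°, 46.54°.
Largest gap = 296.25° ⇒ minimal covering band is its complement: 360° − 296.25° = 63.75°.
Band runs from +149.65° eastward to -146.60°, crossing the antimeridian.

63.75°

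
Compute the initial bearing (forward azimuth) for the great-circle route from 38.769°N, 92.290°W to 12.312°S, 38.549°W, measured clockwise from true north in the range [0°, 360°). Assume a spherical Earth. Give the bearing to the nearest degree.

124°

Δλ = -38.549 − -92.290 = 53.741°.
θ = atan2( sin Δλ · cos φ₂ , cos φ₁ · sin φ₂ − sin φ₁ · cos φ₂ · cos Δλ )
  = atan2(0.78781, -0.52808) = 123.835° → normalised to [0°, 360°): 123.835°.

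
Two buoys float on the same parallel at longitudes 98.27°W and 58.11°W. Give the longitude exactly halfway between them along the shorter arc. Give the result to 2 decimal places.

78.19°W

Signed shortest Δλ from -98.27° to -58.11° is +40.16°.
Midpoint longitude = -98.27° + (+40.16°)/2 = -98.27° + 20.08° = -78.19°.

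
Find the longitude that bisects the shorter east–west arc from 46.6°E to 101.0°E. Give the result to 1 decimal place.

73.8°E

Signed shortest Δλ from +46.6° to +101.0° is +54.4°.
Midpoint longitude = +46.6° + (+54.4°)/2 = +46.6° + 27.2° = +73.8°.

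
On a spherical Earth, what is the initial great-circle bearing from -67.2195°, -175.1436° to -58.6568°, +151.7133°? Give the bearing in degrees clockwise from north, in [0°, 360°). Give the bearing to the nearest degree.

Δλ = 151.7133 − -175.1436 = 326.8569°; wrapped into (−180°, 180°]: -33.1431°.
θ = atan2( sin Δλ · cos φ₂ , cos φ₁ · sin φ₂ − sin φ₁ · cos φ₂ · cos Δλ )
  = atan2(-0.28439, 0.07087) = -76.008° → normalised to [0°, 360°): 283.992°.

284°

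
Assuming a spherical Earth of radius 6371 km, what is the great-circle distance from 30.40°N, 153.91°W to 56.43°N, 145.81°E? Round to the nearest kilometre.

5431 km

Δλ = 145.81 − -153.91 = 299.72°; wrapped into (−180°, 180°]: -60.28°.
Δφ = 56.43 − 30.40 = 26.03°.
a = sin²(Δφ/2) + cos φ₁ · cos φ₂ · sin²(Δλ/2) = 0.170961.
c = 2·atan2(√a, √(1−a)) = 0.85253 rad → d = 6371·c ≈ 5431.49 km.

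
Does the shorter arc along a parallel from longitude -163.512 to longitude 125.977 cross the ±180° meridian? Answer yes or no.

Yes

Naïve |125.977 − -163.512| = 289.489° > 180°, so the shorter arc goes the other way round — across 180°.
Signed shortest Δλ = ((125.977 − -163.512 + 180) mod 360) − 180 = -70.511°.
Going west by 70.511° from -163.512° passes through 180° before reaching +125.977°.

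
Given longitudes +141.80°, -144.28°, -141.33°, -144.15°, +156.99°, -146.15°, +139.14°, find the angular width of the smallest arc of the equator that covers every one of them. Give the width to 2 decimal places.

Sort the longitudes: -146.15°, -144.28°, -144.15°, -141.33°, +139.14°, +141.80°, +156.99°.
Eastward gaps between consecutive values (wrapping around): 1.87°, 0.13°, 2.82°, 280.47°, 2.66°, 15.19°, 56.86°.
Largest gap = 280.47° ⇒ minimal covering band is its complement: 360° − 280.47° = 79.53°.
Band runs from +139.14° eastward to -141.33°, crossing the antimeridian.

79.53°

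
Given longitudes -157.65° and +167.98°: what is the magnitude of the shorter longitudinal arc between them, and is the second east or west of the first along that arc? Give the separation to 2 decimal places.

Raw difference: 167.98 − -157.65 = 325.63°.
Normalise into (−180°, 180°]: 325.63° − 360° = -34.37°.
Negative ⇒ the second point lies to the west; separation 34.37°.

34.37° west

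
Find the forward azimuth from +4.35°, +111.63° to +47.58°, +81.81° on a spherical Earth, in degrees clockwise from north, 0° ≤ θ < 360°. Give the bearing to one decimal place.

334.1°

Δλ = 81.81 − 111.63 = -29.82°.
θ = atan2( sin Δλ · cos φ₂ , cos φ₁ · sin φ₂ − sin φ₁ · cos φ₂ · cos Δλ )
  = atan2(-0.33544, 0.69170) = -25.871° → normalised to [0°, 360°): 334.129°.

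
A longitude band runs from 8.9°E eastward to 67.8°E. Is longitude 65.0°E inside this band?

Yes

Band width going east from +8.9° to +67.8°: ((67.8 − 8.9) mod 360) = 58.9°.
Offset of +65.0° east of the west edge: ((65.0 − 8.9) mod 360) = 56.1°.
56.1° ≤ 58.9° ⇒ inside.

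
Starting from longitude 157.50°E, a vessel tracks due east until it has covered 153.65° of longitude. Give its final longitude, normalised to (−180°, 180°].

48.85°W

Start at +157.50°; shift +153.65° → +311.15°.
+311.15° lies outside (−180°, 180°]; subtract 360° → -48.85°.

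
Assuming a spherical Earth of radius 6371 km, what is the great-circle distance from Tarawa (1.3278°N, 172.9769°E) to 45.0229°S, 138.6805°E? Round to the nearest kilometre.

6164 km

Δλ = 138.6805 − 172.9769 = -34.2964°.
Δφ = -45.0229 − 1.3278 = -46.3507°.
a = sin²(Δφ/2) + cos φ₁ · cos φ₂ · sin²(Δλ/2) = 0.216309.
c = 2·atan2(√a, √(1−a)) = 0.96747 rad → d = 6371·c ≈ 6163.77 km.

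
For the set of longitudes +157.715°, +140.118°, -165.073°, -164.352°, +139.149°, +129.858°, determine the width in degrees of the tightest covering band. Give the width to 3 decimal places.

65.790°

Sort the longitudes: -165.073°, -164.352°, +129.858°, +139.149°, +140.118°, +157.715°.
Eastward gaps between consecutive values (wrapping around): 0.721°, 294.210°, 9.291°, 0.969°, 17.597°, 37.212°.
Largest gap = 294.210° ⇒ minimal covering band is its complement: 360° − 294.210° = 65.790°.
Band runs from +129.858° eastward to -164.352°, crossing the antimeridian.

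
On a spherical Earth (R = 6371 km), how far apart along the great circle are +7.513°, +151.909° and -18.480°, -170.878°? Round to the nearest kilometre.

Δλ = -170.878 − 151.909 = -322.787°; wrapped into (−180°, 180°]: 37.213°.
Δφ = -18.480 − 7.513 = -25.993°.
a = sin²(Δφ/2) + cos φ₁ · cos φ₂ · sin²(Δλ/2) = 0.146301.
c = 2·atan2(√a, √(1−a)) = 0.78499 rad → d = 6371·c ≈ 5001.15 km.

5001 km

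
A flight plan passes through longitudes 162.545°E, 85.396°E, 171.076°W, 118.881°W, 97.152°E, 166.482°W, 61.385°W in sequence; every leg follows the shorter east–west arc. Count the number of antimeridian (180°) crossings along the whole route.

Leg 1: +162.545° → +85.396°, shortest Δλ = -77.149° (west) — does not cross 180°.
Leg 2: +85.396° → -171.076°, shortest Δλ = 103.528° (east) — crosses 180°.
Leg 3: -171.076° → -118.881°, shortest Δλ = 52.195° (east) — does not cross 180°.
Leg 4: -118.881° → +97.152°, shortest Δλ = -143.967° (west) — crosses 180°.
Leg 5: +97.152° → -166.482°, shortest Δλ = 96.366° (east) — crosses 180°.
Leg 6: -166.482° → -61.385°, shortest Δλ = 105.097° (east) — does not cross 180°.
Total crossings: 3.

3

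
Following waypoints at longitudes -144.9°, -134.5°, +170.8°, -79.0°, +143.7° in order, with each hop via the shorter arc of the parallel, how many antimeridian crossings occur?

3

Leg 1: -144.9° → -134.5°, shortest Δλ = 10.4° (east) — does not cross 180°.
Leg 2: -134.5° → +170.8°, shortest Δλ = -54.7° (west) — crosses 180°.
Leg 3: +170.8° → -79.0°, shortest Δλ = 110.2° (east) — crosses 180°.
Leg 4: -79.0° → +143.7°, shortest Δλ = -137.3° (west) — crosses 180°.
Total crossings: 3.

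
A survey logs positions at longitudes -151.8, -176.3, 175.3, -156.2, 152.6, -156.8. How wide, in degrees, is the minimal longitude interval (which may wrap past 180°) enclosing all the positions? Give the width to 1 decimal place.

55.6°

Sort the longitudes: -176.3°, -156.8°, -156.2°, -151.8°, +152.6°, +175.3°.
Eastward gaps between consecutive values (wrapping around): 19.5°, 0.6°, 4.4°, 304.4°, 22.7°, 8.4°.
Largest gap = 304.4° ⇒ minimal covering band is its complement: 360° − 304.4° = 55.6°.
Band runs from +152.6° eastward to -151.8°, crossing the antimeridian.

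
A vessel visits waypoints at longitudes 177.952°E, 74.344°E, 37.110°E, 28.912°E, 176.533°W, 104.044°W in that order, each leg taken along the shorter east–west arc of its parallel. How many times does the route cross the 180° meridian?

1

Leg 1: +177.952° → +74.344°, shortest Δλ = -103.608° (west) — does not cross 180°.
Leg 2: +74.344° → +37.110°, shortest Δλ = -37.234° (west) — does not cross 180°.
Leg 3: +37.110° → +28.912°, shortest Δλ = -8.198° (west) — does not cross 180°.
Leg 4: +28.912° → -176.533°, shortest Δλ = 154.555° (east) — crosses 180°.
Leg 5: -176.533° → -104.044°, shortest Δλ = 72.489° (east) — does not cross 180°.
Total crossings: 1.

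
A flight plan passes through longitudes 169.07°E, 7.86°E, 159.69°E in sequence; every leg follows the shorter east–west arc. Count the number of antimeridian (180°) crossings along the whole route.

Leg 1: +169.07° → +7.86°, shortest Δλ = -161.21° (west) — does not cross 180°.
Leg 2: +7.86° → +159.69°, shortest Δλ = 151.83° (east) — does not cross 180°.
Total crossings: 0.

0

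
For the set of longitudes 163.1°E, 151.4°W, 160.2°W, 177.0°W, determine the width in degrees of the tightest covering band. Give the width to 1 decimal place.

45.5°

Sort the longitudes: -177.0°, -160.2°, -151.4°, +163.1°.
Eastward gaps between consecutive values (wrapping around): 16.8°, 8.8°, 314.5°, 19.9°.
Largest gap = 314.5° ⇒ minimal covering band is its complement: 360° − 314.5° = 45.5°.
Band runs from +163.1° eastward to -151.4°, crossing the antimeridian.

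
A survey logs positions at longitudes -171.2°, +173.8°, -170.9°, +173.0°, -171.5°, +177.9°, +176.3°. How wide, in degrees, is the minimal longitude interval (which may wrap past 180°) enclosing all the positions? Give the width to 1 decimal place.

Sort the longitudes: -171.5°, -171.2°, -170.9°, +173.0°, +173.8°, +176.3°, +177.9°.
Eastward gaps between consecutive values (wrapping around): 0.3°, 0.3°, 343.9°, 0.8°, 2.5°, 1.6°, 10.6°.
Largest gap = 343.9° ⇒ minimal covering band is its complement: 360° − 343.9° = 16.1°.
Band runs from +173.0° eastward to -170.9°, crossing the antimeridian.

16.1°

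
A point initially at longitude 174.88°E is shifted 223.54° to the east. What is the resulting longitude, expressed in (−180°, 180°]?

Start at +174.88°; shift +223.54° → +398.42°.
+398.42° lies outside (−180°, 180°]; subtract 360° → +38.42°.

38.42°E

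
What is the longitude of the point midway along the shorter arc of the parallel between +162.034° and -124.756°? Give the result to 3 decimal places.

-161.361°

Signed shortest Δλ from +162.034° to -124.756° is +73.210°.
Midpoint longitude = +162.034° + (+73.210°)/2 = +162.034° + 36.605° = +198.639°.
Normalise into (−180°, 180°]: -161.361°.
(The naïve average (+162.034 + -124.756)/2 = 18.639° is on the wrong side of the globe.)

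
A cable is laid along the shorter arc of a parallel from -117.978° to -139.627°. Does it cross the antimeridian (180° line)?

No

Signed shortest Δλ = ((-139.627 − -117.978 + 180) mod 360) − 180 = -21.649°.
Going west by 21.649° from -117.978° reaches -139.627° without touching 180°.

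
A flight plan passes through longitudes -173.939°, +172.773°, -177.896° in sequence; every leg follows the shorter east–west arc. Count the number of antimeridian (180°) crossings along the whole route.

Leg 1: -173.939° → +172.773°, shortest Δλ = -13.288° (west) — crosses 180°.
Leg 2: +172.773° → -177.896°, shortest Δλ = 9.331° (east) — crosses 180°.
Total crossings: 2.

2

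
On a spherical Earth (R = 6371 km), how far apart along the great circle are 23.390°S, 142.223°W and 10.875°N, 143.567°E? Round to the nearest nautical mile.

4815 nmi

Δλ = 143.567 − -142.223 = 285.790°; wrapped into (−180°, 180°]: -74.210°.
Δφ = 10.875 − -23.390 = 34.265°.
a = sin²(Δφ/2) + cos φ₁ · cos φ₂ · sin²(Δλ/2) = 0.414816.
c = 2·atan2(√a, √(1−a)) = 1.39959 rad → d = 6371·c ≈ 8916.81 km ≈ 4814.69 nmi.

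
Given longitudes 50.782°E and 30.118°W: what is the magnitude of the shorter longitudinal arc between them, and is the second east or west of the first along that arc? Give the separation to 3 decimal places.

Raw difference: -30.118 − 50.782 = -80.9°.
Normalise into (−180°, 180°]: -80.9° stays -80.9°.
Negative ⇒ the second point lies to the west; separation 80.900°.

80.900° west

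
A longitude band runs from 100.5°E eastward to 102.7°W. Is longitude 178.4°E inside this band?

Band width going east from +100.5° to -102.7°: ((-102.7 − 100.5) mod 360) = 156.8°.
Offset of +178.4° east of the west edge: ((178.4 − 100.5) mod 360) = 77.9°.
77.9° ≤ 156.8° ⇒ inside.

Yes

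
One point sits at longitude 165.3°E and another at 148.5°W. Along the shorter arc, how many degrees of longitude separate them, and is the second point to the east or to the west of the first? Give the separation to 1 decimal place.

46.2° east

Raw difference: -148.5 − 165.3 = -313.8°.
Normalise into (−180°, 180°]: -313.8° + 360° = 46.2°.
Positive ⇒ the second point lies to the east; separation 46.2°.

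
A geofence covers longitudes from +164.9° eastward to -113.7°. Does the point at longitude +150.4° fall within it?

No

Band width going east from +164.9° to -113.7°: ((-113.7 − 164.9) mod 360) = 81.4°.
Offset of +150.4° east of the west edge: ((150.4 − 164.9) mod 360) = 345.5°.
345.5° > 81.4° ⇒ outside.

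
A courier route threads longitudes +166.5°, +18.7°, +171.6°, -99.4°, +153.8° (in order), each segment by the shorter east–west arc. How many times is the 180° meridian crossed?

Leg 1: +166.5° → +18.7°, shortest Δλ = -147.8° (west) — does not cross 180°.
Leg 2: +18.7° → +171.6°, shortest Δλ = 152.9° (east) — does not cross 180°.
Leg 3: +171.6° → -99.4°, shortest Δλ = 89.0° (east) — crosses 180°.
Leg 4: -99.4° → +153.8°, shortest Δλ = -106.8° (west) — crosses 180°.
Total crossings: 2.

2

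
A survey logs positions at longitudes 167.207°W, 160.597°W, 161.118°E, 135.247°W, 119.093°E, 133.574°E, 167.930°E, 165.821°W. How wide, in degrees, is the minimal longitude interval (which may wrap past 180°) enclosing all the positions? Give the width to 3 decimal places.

Sort the longitudes: -167.207°, -165.821°, -160.597°, -135.247°, +119.093°, +133.574°, +161.118°, +167.930°.
Eastward gaps between consecutive values (wrapping around): 1.386°, 5.224°, 25.350°, 254.340°, 14.481°, 27.544°, 6.812°, 24.863°.
Largest gap = 254.340° ⇒ minimal covering band is its complement: 360° − 254.340° = 105.660°.
Band runs from +119.093° eastward to -135.247°, crossing the antimeridian.

105.660°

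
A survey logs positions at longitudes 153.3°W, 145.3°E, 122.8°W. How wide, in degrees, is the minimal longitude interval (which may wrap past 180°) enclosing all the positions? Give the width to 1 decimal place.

Sort the longitudes: -153.3°, -122.8°, +145.3°.
Eastward gaps between consecutive values (wrapping around): 30.5°, 268.1°, 61.4°.
Largest gap = 268.1° ⇒ minimal covering band is its complement: 360° − 268.1° = 91.9°.
Band runs from +145.3° eastward to -122.8°, crossing the antimeridian.

91.9°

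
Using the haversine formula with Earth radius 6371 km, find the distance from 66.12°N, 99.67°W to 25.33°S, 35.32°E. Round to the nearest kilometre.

14515 km

Δλ = 35.32 − -99.67 = 134.99°.
Δφ = -25.33 − 66.12 = -91.45°.
a = sin²(Δφ/2) + cos φ₁ · cos φ₂ · sin²(Δλ/2) = 0.824947.
c = 2·atan2(√a, √(1−a)) = 2.27824 rad → d = 6371·c ≈ 14514.67 km.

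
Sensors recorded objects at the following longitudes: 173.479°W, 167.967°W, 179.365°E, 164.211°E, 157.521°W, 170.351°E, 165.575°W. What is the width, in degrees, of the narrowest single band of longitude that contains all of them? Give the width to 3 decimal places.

38.268°

Sort the longitudes: -173.479°, -167.967°, -165.575°, -157.521°, +164.211°, +170.351°, +179.365°.
Eastward gaps between consecutive values (wrapping around): 5.512°, 2.392°, 8.054°, 321.732°, 6.140°, 9.014°, 7.156°.
Largest gap = 321.732° ⇒ minimal covering band is its complement: 360° − 321.732° = 38.268°.
Band runs from +164.211° eastward to -157.521°, crossing the antimeridian.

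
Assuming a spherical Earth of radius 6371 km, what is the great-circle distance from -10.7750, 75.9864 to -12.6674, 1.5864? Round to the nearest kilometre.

8075 km

Δλ = 1.5864 − 75.9864 = -74.4000°.
Δφ = -12.6674 − -10.7750 = -1.8924°.
a = sin²(Δφ/2) + cos φ₁ · cos φ₂ · sin²(Δλ/2) = 0.350627.
c = 2·atan2(√a, √(1−a)) = 1.26742 rad → d = 6371·c ≈ 8074.72 km.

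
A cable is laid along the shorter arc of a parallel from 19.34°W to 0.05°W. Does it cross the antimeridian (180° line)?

Signed shortest Δλ = ((-0.05 − -19.34 + 180) mod 360) − 180 = 19.29°.
Going east by 19.29° from -19.34° reaches -0.05° without touching 180°.

No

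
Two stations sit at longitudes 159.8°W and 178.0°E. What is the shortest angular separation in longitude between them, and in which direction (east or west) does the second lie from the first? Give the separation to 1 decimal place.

Raw difference: 178.0 − -159.8 = 337.8°.
Normalise into (−180°, 180°]: 337.8° − 360° = -22.2°.
Negative ⇒ the second point lies to the west; separation 22.2°.

22.2° west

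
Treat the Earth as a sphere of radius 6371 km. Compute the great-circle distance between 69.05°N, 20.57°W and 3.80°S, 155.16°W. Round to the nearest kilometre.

Δλ = -155.16 − -20.57 = -134.59°.
Δφ = -3.80 − 69.05 = -72.85°.
a = sin²(Δφ/2) + cos φ₁ · cos φ₂ · sin²(Δλ/2) = 0.656177.
c = 2·atan2(√a, √(1−a)) = 1.88847 rad → d = 6371·c ≈ 12031.42 km.

12031 km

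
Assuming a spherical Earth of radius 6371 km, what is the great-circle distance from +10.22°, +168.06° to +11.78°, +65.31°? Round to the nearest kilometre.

Δλ = 65.31 − 168.06 = -102.75°.
Δφ = 11.78 − 10.22 = 1.56°.
a = sin²(Δφ/2) + cos φ₁ · cos φ₂ · sin²(Δλ/2) = 0.588199.
c = 2·atan2(√a, √(1−a)) = 1.74812 rad → d = 6371·c ≈ 11137.29 km.

11137 km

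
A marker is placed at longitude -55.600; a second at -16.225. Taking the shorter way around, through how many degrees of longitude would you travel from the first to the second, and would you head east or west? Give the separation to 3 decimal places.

Raw difference: -16.225 − -55.600 = 39.375°.
Normalise into (−180°, 180°]: 39.375° stays 39.375°.
Positive ⇒ the second point lies to the east; separation 39.375°.

39.375° east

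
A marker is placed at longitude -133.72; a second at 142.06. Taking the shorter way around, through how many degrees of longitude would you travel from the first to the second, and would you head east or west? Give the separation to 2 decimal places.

Raw difference: 142.06 − -133.72 = 275.78°.
Normalise into (−180°, 180°]: 275.78° − 360° = -84.22°.
Negative ⇒ the second point lies to the west; separation 84.22°.

84.22° west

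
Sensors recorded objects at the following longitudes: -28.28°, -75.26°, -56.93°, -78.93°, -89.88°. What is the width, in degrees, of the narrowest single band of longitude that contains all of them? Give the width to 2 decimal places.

61.60°

Sort the longitudes: -89.88°, -78.93°, -75.26°, -56.93°, -28.28°.
Eastward gaps between consecutive values (wrapping around): 10.95°, 3.67°, 18.33°, 28.65°, 298.40°.
Largest gap = 298.40° ⇒ minimal covering band is its complement: 360° − 298.40° = 61.60°.
Band runs from -89.88° eastward to -28.28°.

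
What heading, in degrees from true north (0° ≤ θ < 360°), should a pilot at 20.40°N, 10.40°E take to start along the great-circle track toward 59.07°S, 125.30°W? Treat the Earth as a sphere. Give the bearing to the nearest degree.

208°

Δλ = -125.30 − 10.40 = -135.70°.
θ = atan2( sin Δλ · cos φ₂ , cos φ₁ · sin φ₂ − sin φ₁ · cos φ₂ · cos Δλ )
  = atan2(-0.35898, -0.67577) = -152.022° → normalised to [0°, 360°): 207.978°.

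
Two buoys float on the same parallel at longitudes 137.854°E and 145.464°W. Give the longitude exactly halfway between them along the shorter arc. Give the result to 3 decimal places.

176.195°E

Signed shortest Δλ from +137.854° to -145.464° is +76.682°.
Midpoint longitude = +137.854° + (+76.682°)/2 = +137.854° + 38.341° = +176.195°.
(The naïve average (+137.854 + -145.464)/2 = -3.805° is on the wrong side of the globe.)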